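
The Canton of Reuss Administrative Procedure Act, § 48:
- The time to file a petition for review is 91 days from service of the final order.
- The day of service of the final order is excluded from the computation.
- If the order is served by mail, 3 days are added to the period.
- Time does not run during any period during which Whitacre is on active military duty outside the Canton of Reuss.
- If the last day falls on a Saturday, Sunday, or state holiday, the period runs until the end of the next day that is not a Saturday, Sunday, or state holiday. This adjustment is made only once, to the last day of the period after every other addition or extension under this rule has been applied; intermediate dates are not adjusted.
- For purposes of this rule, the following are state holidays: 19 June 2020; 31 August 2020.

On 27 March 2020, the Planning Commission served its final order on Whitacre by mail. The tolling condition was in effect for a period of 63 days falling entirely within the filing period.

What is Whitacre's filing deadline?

September 1, 2020

91 days after 27 March 2020 is June 26, 2020.
Service was by mail, adding 3 days: June 26, 2020 + 3 days = June 29, 2020.
Tolling adds 63 days: June 29, 2020 + 63 days = August 31, 2020.
August 31, 2020 is a listed holiday. The next qualifying day is September 1, 2020.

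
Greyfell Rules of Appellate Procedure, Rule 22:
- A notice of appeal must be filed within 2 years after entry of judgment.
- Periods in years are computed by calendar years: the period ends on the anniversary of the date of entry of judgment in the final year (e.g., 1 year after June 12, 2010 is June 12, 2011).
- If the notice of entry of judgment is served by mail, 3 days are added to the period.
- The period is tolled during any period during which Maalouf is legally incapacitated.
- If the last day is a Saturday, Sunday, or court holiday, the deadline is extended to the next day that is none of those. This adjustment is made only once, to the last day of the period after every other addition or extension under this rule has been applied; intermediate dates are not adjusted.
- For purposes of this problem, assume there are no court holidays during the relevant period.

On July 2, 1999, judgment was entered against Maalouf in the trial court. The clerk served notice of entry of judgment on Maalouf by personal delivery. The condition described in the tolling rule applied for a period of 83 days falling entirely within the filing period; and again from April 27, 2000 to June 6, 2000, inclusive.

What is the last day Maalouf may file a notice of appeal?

November 5, 2001

2 years after July 2, 1999 is July 2, 2001.
Service was not by mail, so no mail extension applies.
Tolling adds 83 days: July 2, 2001 + 83 days = September 23, 2001.
From April 27, 2000 through June 6, 2000 inclusive is 41 days; tolling adds 41 days: September 23, 2001 + 41 days = November 3, 2001.
November 3, 2001 is Saturday; November 4, 2001 is Sunday. The next qualifying day is November 5, 2001.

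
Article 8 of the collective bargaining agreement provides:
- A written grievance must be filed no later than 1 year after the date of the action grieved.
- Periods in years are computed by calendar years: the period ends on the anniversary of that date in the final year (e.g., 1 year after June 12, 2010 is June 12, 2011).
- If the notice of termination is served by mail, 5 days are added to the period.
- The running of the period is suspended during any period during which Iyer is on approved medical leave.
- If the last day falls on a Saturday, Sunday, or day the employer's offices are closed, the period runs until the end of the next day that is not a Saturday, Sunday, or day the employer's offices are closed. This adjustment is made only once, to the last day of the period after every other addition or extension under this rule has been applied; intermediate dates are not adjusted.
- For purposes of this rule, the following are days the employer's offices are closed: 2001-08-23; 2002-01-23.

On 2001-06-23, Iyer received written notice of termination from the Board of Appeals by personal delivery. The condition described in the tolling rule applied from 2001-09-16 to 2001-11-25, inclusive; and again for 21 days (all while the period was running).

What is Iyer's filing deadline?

1 year after 2001-06-23 is June 23, 2002.
Service was not by mail, so no mail extension applies.
From September 16, 2001 through November 25, 2001 inclusive is 71 days; tolling adds 71 days: June 23, 2002 + 71 days = September 2, 2002.
Tolling adds 21 days: September 2, 2002 + 21 days = September 23, 2002.
September 23, 2002 is a Monday and not a day the employer's offices are closed, so no extension applies.

September 23, 2002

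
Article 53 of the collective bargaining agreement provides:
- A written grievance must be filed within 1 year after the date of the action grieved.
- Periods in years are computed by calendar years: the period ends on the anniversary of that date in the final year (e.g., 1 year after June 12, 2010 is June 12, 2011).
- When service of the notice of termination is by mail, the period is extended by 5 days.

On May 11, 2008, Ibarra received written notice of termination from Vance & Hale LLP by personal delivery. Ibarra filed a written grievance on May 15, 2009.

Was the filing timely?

No

1 year after May 11, 2008 is May 11, 2009.
Service was not by mail, so no mail extension applies.
The deadline is May 11, 2009; the filing on May 15, 2009 is after that date.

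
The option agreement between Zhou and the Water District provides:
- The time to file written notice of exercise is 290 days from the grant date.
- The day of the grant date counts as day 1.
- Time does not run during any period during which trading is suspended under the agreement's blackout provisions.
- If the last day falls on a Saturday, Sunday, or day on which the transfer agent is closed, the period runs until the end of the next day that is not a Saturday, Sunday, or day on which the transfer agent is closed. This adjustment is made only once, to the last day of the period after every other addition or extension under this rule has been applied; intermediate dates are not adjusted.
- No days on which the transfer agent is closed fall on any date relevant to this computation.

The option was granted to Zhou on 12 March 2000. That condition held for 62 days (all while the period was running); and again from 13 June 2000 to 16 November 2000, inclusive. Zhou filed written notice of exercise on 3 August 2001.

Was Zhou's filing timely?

No

Counting 12 March 2000 as day 1, day 290 is December 26, 2000.
Tolling adds 62 days: December 26, 2000 + 62 days = February 26, 2001.
From June 13, 2000 through November 16, 2000 inclusive is 157 days; tolling adds 157 days: February 26, 2001 + 157 days = August 2, 2001.
August 2, 2001 is a Thursday and not a day on which the transfer agent is closed, so no extension applies.
The deadline is August 2, 2001; the filing on August 3, 2001 is after that date.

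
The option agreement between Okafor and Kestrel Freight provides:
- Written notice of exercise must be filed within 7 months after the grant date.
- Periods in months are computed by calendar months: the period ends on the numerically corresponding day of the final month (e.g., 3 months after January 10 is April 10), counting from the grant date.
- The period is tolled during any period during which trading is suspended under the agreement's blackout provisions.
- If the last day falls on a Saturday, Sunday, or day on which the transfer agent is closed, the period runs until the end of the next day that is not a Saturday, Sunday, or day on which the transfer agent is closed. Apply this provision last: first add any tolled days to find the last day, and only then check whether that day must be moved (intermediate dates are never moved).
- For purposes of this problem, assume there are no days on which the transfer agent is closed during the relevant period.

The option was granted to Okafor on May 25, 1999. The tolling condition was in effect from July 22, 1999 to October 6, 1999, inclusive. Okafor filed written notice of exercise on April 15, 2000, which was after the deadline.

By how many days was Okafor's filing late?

7 months after May 25, 1999 is December 25, 1999.
From July 22, 1999 through October 6, 1999 inclusive is 77 days; tolling adds 77 days: December 25, 1999 + 77 days = March 11, 2000.
March 11, 2000 is Saturday; March 12, 2000 is Sunday. The next qualifying day is March 13, 2000.
The deadline is March 13, 2000; from March 13, 2000 to April 15, 2000 is 33 days.

33 days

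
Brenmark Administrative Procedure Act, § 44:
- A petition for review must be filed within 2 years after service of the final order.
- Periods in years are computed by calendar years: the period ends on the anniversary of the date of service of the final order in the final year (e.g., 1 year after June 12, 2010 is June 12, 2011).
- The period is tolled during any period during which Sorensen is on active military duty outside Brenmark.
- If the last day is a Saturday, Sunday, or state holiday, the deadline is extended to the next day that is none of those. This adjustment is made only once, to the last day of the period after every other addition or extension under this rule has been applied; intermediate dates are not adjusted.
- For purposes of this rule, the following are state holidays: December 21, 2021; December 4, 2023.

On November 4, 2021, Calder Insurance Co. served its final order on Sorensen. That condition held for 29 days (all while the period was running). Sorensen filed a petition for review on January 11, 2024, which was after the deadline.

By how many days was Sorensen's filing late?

2 years after November 4, 2021 is November 4, 2023.
Tolling adds 29 days: November 4, 2023 + 29 days = December 3, 2023.
December 3, 2023 is Sunday; December 4, 2023 is a listed holiday. The next qualifying day is December 5, 2023.
The deadline is December 5, 2023; from December 5, 2023 to January 11, 2024 is 37 days.

37 days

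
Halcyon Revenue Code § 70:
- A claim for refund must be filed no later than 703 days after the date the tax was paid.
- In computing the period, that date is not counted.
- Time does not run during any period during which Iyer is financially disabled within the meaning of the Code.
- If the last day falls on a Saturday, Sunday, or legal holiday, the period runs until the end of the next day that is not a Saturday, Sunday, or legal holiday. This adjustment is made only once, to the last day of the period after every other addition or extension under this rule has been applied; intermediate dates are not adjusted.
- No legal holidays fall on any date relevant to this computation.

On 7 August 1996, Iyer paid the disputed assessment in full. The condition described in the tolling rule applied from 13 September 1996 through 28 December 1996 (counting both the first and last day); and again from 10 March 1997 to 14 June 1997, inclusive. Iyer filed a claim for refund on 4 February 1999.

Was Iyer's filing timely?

703 days after 7 August 1996 is July 11, 1998.
From September 13, 1996 through December 28, 1996 inclusive is 107 days; tolling adds 107 days: July 11, 1998 + 107 days = October 26, 1998.
From March 10, 1997 through June 14, 1997 inclusive is 97 days; tolling adds 97 days: October 26, 1998 + 97 days = January 31, 1999.
January 31, 1999 is Sunday. The next qualifying day is February 1, 1999.
The deadline is February 1, 1999; the filing on February 4, 1999 is after that date.

No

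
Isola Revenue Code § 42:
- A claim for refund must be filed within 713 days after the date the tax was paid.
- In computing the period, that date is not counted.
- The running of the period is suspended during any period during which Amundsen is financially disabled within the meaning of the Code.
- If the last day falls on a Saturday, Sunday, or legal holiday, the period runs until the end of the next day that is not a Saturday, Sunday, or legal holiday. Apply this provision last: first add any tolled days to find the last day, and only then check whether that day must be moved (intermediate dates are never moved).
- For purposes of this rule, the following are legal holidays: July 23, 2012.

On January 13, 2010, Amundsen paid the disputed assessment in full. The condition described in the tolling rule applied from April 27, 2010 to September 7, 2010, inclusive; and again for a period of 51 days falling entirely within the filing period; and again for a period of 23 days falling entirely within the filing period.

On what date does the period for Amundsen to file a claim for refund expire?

July 24, 2012

713 days after January 13, 2010 is December 27, 2011.
From April 27, 2010 through September 7, 2010 inclusive is 134 days; tolling adds 134 days: December 27, 2011 + 134 days = May 9, 2012.
Tolling adds 51 days: May 9, 2012 + 51 days = June 29, 2012.
Tolling adds 23 days: June 29, 2012 + 23 days = July 22, 2012.
July 22, 2012 is Sunday; July 23, 2012 is a listed holiday. The next qualifying day is July 24, 2012.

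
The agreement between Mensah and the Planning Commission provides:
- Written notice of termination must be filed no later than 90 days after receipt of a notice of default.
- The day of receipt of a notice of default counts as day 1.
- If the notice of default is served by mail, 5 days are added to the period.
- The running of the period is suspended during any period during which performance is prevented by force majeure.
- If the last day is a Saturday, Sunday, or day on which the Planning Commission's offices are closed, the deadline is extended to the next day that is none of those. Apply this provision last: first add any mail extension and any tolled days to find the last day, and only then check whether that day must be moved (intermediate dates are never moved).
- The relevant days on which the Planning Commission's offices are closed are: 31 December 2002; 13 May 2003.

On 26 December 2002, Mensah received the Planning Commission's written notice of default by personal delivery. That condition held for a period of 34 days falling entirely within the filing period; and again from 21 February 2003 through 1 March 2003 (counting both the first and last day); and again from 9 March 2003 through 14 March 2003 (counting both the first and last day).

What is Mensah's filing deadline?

May 14, 2003

Counting 26 December 2002 as day 1, day 90 is March 25, 2003.
Service was not by mail, so no mail extension applies.
Tolling adds 34 days: March 25, 2003 + 34 days = April 28, 2003.
From February 21, 2003 through March 1, 2003 inclusive is 9 days; tolling adds 9 days: April 28, 2003 + 9 days = May 7, 2003.
From March 9, 2003 through March 14, 2003 inclusive is 6 days; tolling adds 6 days: May 7, 2003 + 6 days = May 13, 2003.
May 13, 2003 is a listed holiday. The next qualifying day is May 14, 2003.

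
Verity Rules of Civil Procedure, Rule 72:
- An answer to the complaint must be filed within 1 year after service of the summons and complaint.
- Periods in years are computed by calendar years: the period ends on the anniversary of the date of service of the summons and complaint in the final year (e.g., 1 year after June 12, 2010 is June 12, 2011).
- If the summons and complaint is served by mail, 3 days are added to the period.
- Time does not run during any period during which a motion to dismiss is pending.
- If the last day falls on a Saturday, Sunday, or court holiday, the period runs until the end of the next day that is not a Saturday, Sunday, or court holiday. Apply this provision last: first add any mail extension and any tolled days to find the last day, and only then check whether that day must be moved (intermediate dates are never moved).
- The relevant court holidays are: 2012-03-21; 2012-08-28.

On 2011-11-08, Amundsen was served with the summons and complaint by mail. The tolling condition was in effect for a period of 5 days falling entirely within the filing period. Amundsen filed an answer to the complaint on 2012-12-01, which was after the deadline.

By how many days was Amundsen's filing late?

1 year after 2011-11-08 is November 8, 2012.
Service was by mail, adding 3 days: November 8, 2012 + 3 days = November 11, 2012.
Tolling adds 5 days: November 11, 2012 + 5 days = November 16, 2012.
November 16, 2012 is a Friday and not a court holiday, so no extension applies.
The deadline is November 16, 2012; from November 16, 2012 to December 1, 2012 is 15 days.

15 days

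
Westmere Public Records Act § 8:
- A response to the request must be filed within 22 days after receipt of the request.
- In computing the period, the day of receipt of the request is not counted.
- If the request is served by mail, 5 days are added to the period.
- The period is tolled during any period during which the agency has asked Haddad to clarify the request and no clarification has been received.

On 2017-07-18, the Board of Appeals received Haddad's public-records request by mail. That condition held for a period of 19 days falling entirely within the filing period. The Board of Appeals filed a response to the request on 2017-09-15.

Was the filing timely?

No

22 days after 2017-07-18 is August 9, 2017.
Service was by mail, adding 5 days: August 9, 2017 + 5 days = August 14, 2017.
Tolling adds 19 days: August 14, 2017 + 19 days = September 2, 2017.
The deadline is September 2, 2017; the filing on September 15, 2017 is after that date.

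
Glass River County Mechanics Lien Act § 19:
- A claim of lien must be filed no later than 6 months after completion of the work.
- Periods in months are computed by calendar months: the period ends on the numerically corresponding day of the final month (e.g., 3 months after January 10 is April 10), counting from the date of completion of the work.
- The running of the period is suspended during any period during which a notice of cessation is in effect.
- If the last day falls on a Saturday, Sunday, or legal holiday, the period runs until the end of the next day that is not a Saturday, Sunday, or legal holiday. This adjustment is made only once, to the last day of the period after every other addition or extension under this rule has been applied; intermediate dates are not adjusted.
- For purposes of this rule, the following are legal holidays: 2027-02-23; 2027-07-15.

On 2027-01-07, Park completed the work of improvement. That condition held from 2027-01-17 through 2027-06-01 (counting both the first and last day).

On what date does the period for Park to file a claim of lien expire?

November 22, 2027

6 months after 2027-01-07 is July 7, 2027.
From January 17, 2027 through June 1, 2027 inclusive is 136 days; tolling adds 136 days: July 7, 2027 + 136 days = November 20, 2027.
November 20, 2027 is Saturday; November 21, 2027 is Sunday. The next qualifying day is November 22, 2027.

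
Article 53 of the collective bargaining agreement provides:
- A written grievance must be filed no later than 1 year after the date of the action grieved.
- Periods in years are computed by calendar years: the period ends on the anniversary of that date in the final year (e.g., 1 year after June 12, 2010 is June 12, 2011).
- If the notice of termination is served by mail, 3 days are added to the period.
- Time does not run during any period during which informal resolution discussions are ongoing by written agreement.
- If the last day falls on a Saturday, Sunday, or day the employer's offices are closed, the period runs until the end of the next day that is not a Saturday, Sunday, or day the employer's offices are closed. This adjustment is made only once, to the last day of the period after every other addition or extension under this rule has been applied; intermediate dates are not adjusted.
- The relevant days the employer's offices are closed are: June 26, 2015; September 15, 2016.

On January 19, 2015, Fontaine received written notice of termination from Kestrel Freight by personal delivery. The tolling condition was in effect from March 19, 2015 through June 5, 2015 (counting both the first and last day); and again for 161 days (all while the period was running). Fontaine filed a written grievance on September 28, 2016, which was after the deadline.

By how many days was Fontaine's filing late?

12 days

1 year after January 19, 2015 is January 19, 2016.
Service was not by mail, so no mail extension applies.
From March 19, 2015 through June 5, 2015 inclusive is 79 days; tolling adds 79 days: January 19, 2016 + 79 days = April 7, 2016.
Tolling adds 161 days: April 7, 2016 + 161 days = September 15, 2016.
September 15, 2016 is a listed holiday. The next qualifying day is September 16, 2016.
The deadline is September 16, 2016; from September 16, 2016 to September 28, 2016 is 12 days.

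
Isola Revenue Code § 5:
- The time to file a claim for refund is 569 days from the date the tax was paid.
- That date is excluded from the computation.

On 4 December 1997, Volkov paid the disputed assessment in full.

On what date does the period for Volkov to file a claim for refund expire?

June 26, 1999

569 days after 4 December 1997 is June 26, 1999.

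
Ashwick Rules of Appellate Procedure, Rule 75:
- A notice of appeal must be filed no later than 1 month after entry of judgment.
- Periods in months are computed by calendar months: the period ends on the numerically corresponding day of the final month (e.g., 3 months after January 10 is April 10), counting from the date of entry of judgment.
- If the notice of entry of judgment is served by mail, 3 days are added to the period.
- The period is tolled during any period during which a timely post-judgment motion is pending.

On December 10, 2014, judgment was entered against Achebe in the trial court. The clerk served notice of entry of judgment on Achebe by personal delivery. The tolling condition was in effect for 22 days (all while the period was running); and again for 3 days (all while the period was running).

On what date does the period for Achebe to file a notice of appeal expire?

February 4, 2015

1 month after December 10, 2014 is January 10, 2015.
Service was not by mail, so no mail extension applies.
Tolling adds 22 days: January 10, 2015 + 22 days = February 1, 2015.
Tolling adds 3 days: February 1, 2015 + 3 days = February 4, 2015.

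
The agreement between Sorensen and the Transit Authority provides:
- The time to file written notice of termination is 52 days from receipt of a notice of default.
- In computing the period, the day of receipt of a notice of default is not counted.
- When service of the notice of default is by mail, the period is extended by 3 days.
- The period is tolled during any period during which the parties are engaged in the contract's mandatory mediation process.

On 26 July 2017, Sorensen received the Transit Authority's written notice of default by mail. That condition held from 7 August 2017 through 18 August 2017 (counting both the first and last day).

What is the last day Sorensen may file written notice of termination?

October 1, 2017

52 days after 26 July 2017 is September 16, 2017.
Service was by mail, adding 3 days: September 16, 2017 + 3 days = September 19, 2017.
From August 7, 2017 through August 18, 2017 inclusive is 12 days; tolling adds 12 days: September 19, 2017 + 12 days = October 1, 2017.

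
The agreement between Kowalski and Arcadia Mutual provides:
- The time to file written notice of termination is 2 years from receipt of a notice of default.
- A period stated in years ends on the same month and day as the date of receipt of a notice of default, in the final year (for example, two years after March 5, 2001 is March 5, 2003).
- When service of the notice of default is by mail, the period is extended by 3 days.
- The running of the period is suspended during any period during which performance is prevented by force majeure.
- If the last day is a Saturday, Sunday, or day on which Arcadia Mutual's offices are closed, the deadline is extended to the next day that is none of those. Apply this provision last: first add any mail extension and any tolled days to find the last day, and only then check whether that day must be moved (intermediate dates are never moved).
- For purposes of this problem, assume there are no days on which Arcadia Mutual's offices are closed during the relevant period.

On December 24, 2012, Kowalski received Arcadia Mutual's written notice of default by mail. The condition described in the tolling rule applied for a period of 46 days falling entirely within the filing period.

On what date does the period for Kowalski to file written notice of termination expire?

February 11, 2015

2 years after December 24, 2012 is December 24, 2014.
Service was by mail, adding 3 days: December 24, 2014 + 3 days = December 27, 2014.
Tolling adds 46 days: December 27, 2014 + 46 days = February 11, 2015.
February 11, 2015 is a Wednesday and not a day on which Arcadia Mutual's offices are closed, so no extension applies.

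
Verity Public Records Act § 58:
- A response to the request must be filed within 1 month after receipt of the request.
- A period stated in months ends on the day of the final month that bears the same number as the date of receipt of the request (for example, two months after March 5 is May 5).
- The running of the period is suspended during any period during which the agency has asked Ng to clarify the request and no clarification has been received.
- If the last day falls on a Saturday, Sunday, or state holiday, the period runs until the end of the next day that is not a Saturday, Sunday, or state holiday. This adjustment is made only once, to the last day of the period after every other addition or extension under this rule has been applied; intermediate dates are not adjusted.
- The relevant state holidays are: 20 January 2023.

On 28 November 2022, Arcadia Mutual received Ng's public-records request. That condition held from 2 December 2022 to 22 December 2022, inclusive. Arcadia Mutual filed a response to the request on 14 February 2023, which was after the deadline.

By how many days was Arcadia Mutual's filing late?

27 days

1 month after 28 November 2022 is December 28, 2022.
From December 2, 2022 through December 22, 2022 inclusive is 21 days; tolling adds 21 days: December 28, 2022 + 21 days = January 18, 2023.
January 18, 2023 is a Wednesday and not a state holiday, so no extension applies.
The deadline is January 18, 2023; from January 18, 2023 to February 14, 2023 is 27 days.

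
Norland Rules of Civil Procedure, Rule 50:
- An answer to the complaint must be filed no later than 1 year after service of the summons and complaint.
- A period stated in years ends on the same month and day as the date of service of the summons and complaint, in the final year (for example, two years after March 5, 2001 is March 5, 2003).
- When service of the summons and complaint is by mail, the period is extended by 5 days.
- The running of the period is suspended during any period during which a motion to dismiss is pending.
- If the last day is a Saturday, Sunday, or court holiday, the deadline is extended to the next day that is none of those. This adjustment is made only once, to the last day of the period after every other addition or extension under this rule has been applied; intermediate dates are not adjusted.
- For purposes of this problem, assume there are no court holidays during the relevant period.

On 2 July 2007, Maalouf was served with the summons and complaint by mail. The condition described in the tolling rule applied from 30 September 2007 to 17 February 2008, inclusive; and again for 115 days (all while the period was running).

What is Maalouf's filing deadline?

March 20, 2009

1 year after 2 July 2007 is July 2, 2008.
Service was by mail, adding 5 days: July 2, 2008 + 5 days = July 7, 2008.
From September 30, 2007 through February 17, 2008 inclusive is 141 days; tolling adds 141 days: July 7, 2008 + 141 days = November 25, 2008.
Tolling adds 115 days: November 25, 2008 + 115 days = March 20, 2009.
March 20, 2009 is a Friday and not a court holiday, so no extension applies.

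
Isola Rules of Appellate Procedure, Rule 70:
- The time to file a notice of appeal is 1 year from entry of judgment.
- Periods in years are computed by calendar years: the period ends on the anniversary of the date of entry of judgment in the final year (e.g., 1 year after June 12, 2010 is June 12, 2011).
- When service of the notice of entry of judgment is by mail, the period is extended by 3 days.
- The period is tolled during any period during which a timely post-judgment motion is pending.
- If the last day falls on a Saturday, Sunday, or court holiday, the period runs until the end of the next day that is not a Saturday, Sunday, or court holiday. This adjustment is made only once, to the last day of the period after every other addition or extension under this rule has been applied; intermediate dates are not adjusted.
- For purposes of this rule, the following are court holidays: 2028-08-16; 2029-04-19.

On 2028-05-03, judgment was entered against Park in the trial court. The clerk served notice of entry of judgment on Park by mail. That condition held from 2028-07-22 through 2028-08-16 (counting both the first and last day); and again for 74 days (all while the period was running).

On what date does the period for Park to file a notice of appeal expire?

1 year after 2028-05-03 is May 3, 2029.
Service was by mail, adding 3 days: May 3, 2029 + 3 days = May 6, 2029.
From July 22, 2028 through August 16, 2028 inclusive is 26 days; tolling adds 26 days: May 6, 2029 + 26 days = June 1, 2029.
Tolling adds 74 days: June 1, 2029 + 74 days = August 14, 2029.
August 14, 2029 is a Tuesday and not a court holiday, so no extension applies.

August 14, 2029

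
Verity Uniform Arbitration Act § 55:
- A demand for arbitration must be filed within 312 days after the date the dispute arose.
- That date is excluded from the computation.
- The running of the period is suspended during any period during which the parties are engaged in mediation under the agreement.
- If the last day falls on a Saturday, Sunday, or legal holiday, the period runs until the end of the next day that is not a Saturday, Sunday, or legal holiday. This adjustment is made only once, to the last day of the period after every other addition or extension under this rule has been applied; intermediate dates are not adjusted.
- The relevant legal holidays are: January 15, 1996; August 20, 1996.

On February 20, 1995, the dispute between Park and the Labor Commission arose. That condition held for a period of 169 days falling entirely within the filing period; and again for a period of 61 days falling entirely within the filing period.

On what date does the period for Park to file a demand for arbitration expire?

August 15, 1996

312 days after February 20, 1995 is December 29, 1995.
Tolling adds 169 days: December 29, 1995 + 169 days = June 15, 1996.
Tolling adds 61 days: June 15, 1996 + 61 days = August 15, 1996.
August 15, 1996 is a Thursday and not a legal holiday, so no extension applies.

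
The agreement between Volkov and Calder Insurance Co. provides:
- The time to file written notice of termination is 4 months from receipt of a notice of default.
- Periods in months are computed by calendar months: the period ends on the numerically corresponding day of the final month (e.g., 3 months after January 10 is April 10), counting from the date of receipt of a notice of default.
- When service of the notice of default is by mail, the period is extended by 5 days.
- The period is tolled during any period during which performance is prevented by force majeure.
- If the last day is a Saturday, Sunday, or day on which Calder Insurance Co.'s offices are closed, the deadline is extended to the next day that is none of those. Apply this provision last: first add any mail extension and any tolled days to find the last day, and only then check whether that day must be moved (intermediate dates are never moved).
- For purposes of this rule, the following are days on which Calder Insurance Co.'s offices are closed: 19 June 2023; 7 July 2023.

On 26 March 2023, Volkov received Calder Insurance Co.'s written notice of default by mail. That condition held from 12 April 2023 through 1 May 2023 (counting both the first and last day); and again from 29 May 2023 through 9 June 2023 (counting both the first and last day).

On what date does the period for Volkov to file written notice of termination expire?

September 1, 2023

4 months after 26 March 2023 is July 26, 2023.
Service was by mail, adding 5 days: July 26, 2023 + 5 days = July 31, 2023.
From April 12, 2023 through May 1, 2023 inclusive is 20 days; tolling adds 20 days: July 31, 2023 + 20 days = August 20, 2023.
From May 29, 2023 through June 9, 2023 inclusive is 12 days; tolling adds 12 days: August 20, 2023 + 12 days = September 1, 2023.
September 1, 2023 is a Friday and not a day on which Calder Insurance Co.'s offices are closed, so no extension applies.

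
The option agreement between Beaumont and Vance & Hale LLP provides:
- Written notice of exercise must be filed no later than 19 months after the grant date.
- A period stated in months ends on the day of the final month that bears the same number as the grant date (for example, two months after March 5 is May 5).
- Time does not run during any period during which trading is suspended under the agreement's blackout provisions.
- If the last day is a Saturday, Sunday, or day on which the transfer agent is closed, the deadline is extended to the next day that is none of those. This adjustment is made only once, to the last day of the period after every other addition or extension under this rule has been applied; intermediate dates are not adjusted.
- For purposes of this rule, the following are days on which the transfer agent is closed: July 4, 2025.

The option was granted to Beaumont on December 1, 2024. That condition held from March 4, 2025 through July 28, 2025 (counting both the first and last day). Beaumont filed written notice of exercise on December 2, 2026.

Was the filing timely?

19 months after December 1, 2024 is July 1, 2026.
From March 4, 2025 through July 28, 2025 inclusive is 147 days; tolling adds 147 days: July 1, 2026 + 147 days = November 25, 2026.
November 25, 2026 is a Wednesday and not a day on which the transfer agent is closed, so no extension applies.
The deadline is November 25, 2026; the filing on December 2, 2026 is after that date.

No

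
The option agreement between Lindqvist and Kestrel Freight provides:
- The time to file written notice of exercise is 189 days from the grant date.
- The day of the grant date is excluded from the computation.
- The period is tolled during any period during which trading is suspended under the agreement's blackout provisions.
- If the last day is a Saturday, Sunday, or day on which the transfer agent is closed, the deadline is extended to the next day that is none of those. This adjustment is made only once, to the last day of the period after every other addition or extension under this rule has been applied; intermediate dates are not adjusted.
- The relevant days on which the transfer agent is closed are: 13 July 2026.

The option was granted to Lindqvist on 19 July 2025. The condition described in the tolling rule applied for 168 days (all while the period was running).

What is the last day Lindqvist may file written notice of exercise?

189 days after 19 July 2025 is January 24, 2026.
Tolling adds 168 days: January 24, 2026 + 168 days = July 11, 2026.
July 11, 2026 is Saturday; July 12, 2026 is Sunday; July 13, 2026 is a listed holiday. The next qualifying day is July 14, 2026.

July 14, 2026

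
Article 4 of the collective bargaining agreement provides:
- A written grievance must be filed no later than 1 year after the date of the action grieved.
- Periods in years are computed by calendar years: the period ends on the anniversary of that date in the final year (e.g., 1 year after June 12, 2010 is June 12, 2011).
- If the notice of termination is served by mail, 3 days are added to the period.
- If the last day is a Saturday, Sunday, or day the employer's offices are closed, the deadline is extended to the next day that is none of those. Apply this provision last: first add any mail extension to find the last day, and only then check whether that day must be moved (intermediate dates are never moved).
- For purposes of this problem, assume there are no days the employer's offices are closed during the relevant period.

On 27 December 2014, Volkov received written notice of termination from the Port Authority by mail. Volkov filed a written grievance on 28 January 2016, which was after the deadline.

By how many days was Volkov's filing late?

29 days

1 year after 27 December 2014 is December 27, 2015.
Service was by mail, adding 3 days: December 27, 2015 + 3 days = December 30, 2015.
December 30, 2015 is a Wednesday and not a day the employer's offices are closed, so no extension applies.
The deadline is December 30, 2015; from December 30, 2015 to January 28, 2016 is 29 days.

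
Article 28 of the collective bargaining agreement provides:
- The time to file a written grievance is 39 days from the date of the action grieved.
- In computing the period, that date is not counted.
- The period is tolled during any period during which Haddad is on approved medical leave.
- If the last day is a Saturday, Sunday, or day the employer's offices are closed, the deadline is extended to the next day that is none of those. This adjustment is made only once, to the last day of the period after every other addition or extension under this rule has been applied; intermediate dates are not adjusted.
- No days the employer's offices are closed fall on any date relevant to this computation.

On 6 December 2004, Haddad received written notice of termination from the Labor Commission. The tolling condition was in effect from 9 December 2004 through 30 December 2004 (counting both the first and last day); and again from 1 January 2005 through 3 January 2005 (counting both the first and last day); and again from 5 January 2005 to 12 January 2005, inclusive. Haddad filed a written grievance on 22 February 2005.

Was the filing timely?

39 days after 6 December 2004 is January 14, 2005.
From December 9, 2004 through December 30, 2004 inclusive is 22 days; tolling adds 22 days: January 14, 2005 + 22 days = February 5, 2005.
From January 1, 2005 through January 3, 2005 inclusive is 3 days; tolling adds 3 days: February 5, 2005 + 3 days = February 8, 2005.
From January 5, 2005 through January 12, 2005 inclusive is 8 days; tolling adds 8 days: February 8, 2005 + 8 days = February 16, 2005.
February 16, 2005 is a Wednesday and not a day the employer's offices are closed, so no extension applies.
The deadline is February 16, 2005; the filing on February 22, 2005 is after that date.

No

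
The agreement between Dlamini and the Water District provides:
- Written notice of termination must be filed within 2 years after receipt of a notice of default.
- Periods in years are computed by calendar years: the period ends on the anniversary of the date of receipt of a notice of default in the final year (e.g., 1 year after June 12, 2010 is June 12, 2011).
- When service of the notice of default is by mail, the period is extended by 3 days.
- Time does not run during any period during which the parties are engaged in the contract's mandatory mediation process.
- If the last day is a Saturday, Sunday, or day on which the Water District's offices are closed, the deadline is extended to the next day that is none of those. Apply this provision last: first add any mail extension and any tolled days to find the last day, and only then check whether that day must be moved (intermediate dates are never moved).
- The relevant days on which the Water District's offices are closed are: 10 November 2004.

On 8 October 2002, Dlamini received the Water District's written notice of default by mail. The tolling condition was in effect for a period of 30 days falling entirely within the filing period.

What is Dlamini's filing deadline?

November 11, 2004

2 years after 8 October 2002 is October 8, 2004.
Service was by mail, adding 3 days: October 8, 2004 + 3 days = October 11, 2004.
Tolling adds 30 days: October 11, 2004 + 30 days = November 10, 2004.
November 10, 2004 is a listed holiday. The next qualifying day is November 11, 2004.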